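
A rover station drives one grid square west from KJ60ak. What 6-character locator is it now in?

KJ50xk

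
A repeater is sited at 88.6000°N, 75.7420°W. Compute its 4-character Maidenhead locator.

Add 180° to longitude and 90° to latitude: 104.26, 178.60.
Field: lon ⌊104.26/20⌋ = 5 → F; lat ⌊178.60/10⌋ = 17 → R.
Square: lon ⌊4.26/2⌋ = 2; lat ⌊8.60/1⌋ = 8.

FR28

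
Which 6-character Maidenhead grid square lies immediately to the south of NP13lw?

NP13lv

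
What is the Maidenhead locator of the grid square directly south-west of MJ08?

Longitude square 0; −1 → -1, wraps to 9, carry into field.
Longitude field M = 12; −1 → 11 = L.
Latitude square 8; −1 → 7.

LJ97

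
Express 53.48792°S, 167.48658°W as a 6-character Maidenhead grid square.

AD66gm

Shift to the Maidenhead origin (180°W, 90°S): lon 12.5134, lat 36.5121.
Field (20°×10°, letters A–R): lon ⌊12.5134/20⌋ = 0 → A; lat ⌊36.5121/10⌋ = 3 → D.
Square (2°×1°, digits 0–9): lon ⌊12.5134/2⌋ = 6; lat ⌊6.5121/1⌋ = 6.
Subsquare (5′×2.5′, letters a–x): lon ⌊0.5134/0.0833333⌋ = 6 → g; lat ⌊0.5121/0.0416667⌋ = 12 → m.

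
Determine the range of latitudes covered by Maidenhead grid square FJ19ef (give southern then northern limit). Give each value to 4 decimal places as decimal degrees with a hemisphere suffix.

9.2083° N, 9.2500° N

Field F=5, J=9: +5·20° lon, +9·10° lat → SW at lon -80°, lat 0°.
Square 1, 9: +1·2° lon, +9·1° lat → SW at lon -78°, lat 9°.
Subsquare e=4, f=5: +4·0.0833333° lon, +5·0.0416667° lat → SW at lon -77.6667°, lat 9.20833°.
Cell spans 0.0833333° lon × 0.0416667° lat.
south 9.2083° N, north 9.2500° N.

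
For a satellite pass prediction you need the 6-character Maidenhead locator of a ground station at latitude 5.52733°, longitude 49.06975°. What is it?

LJ45mm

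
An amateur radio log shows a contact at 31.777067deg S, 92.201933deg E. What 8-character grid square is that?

NF68cf43

Add 180° to longitude and 90° to latitude: 272.20193, 58.22293.
Field: 272.20193/20 → 13 → N, 58.22293/10 → 5 → F; chars NF.
Square: 12.20193/2 → 6, 8.22293/1 → 8; chars 68.
Subsquare: 0.20193/0.0833333 → 2 → c, 0.22293/0.0416667 → 5 → f; chars cf.
Extended square: 0.03527/0.00833333 → 4, 0.01460/0.00416667 → 3; chars 43.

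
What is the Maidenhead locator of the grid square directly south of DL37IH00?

DL37ig09

Latitude extended square 0; −1 → -1, wraps to 9, carry into subsquare.
Latitude subsquare h = 7; −1 → 6 = g.
The longitude characters are unchanged.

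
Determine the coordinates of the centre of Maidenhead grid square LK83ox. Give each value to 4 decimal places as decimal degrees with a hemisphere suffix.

13.9792° N, 57.2083° E

Field L=11, K=10: +11·20° lon, +10·10° lat → SW at lon 40°, lat 10°.
Square 8, 3: +8·2° lon, +3·1° lat → SW at lon 56°, lat 13°.
Subsquare o=14, x=23: +14·0.0833333° lon, +23·0.0416667° lat → SW at lon 57.1667°, lat 13.9583°.
Cell spans 0.0833333° lon × 0.0416667° lat. Centre is SW corner plus half of each.
latitude 13.9792° N, longitude 57.2083° E.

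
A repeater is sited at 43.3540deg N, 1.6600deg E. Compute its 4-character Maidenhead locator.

JN03

Offset from 180°W / 90°S: lon 181.66°, lat 133.35°.
Field: lon ⌊181.66/20⌋ = 9 → J; lat ⌊133.35/10⌋ = 13 → N.
Square: lon ⌊1.66/2⌋ = 0; lat ⌊3.35/1⌋ = 3.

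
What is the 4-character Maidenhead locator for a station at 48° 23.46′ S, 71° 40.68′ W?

FE41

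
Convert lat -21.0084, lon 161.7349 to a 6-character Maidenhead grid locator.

RG08ux

Offset from 180°W / 90°S: lon 341.7349°, lat 68.9916°.
Field (20°×10°, letters A–R): lon ⌊341.7349/20⌋ = 17 → R; lat ⌊68.9916/10⌋ = 6 → G.
Square (2°×1°, digits 0–9): lon ⌊1.7349/2⌋ = 0; lat ⌊8.9916/1⌋ = 8.
Subsquare (5′×2.5′, letters a–x): lon ⌊1.7349/0.0833333⌋ = 20 → u; lat ⌊0.9916/0.0416667⌋ = 23 → x.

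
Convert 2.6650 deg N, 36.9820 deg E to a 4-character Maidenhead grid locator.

KJ82

Add 180° to longitude and 90° to latitude: 216.98, 92.67.
Field (20°×10°, letters A–R): 216.98/20 → 10 → K, 92.67/10 → 9 → J; chars KJ.
Square (2°×1°, digits 0–9): 16.98/2 → 8, 2.67/1 → 2; chars 82.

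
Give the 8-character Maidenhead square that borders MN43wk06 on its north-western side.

Longitude extended square 0; −1 → -1, wraps to 9, carry into subsquare.
Longitude subsquare w = 22; −1 → 21 = v.
Latitude extended square 6; +1 → 7.

MN43vk97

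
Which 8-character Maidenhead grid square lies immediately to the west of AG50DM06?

Longitude extended square 0; −1 → -1, wraps to 9, carry into subsquare.
Longitude subsquare d = 3; −1 → 2 = c.
The latitude characters are unchanged.

AG50cm96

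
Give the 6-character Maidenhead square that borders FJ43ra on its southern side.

Latitude subsquare a = 0; −1 → -1, wraps to 23 = x, carry into square.
Latitude square 3; −1 → 2.
The longitude characters are unchanged.

FJ42rx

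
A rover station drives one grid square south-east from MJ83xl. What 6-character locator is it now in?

MJ93ak

Longitude subsquare x = 23; +1 → 24, wraps to 0 = a, carry into square.
Longitude square 8; +1 → 9.
Latitude subsquare l = 11; −1 → 10 = k.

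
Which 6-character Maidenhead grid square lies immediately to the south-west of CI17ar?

CI07xq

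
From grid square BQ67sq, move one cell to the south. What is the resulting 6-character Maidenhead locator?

Latitude subsquare q = 16; −1 → 15 = p.
The longitude characters are unchanged.

BQ67sp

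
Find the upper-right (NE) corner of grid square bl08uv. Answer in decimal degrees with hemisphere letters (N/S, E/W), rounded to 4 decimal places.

28.9167° N, 158.2500° W

Field B=1, L=11: +1·20° lon, +11·10° lat → SW at lon -160°, lat 20°.
Square 0, 8: +0·2° lon, +8·1° lat → SW at lon -160°, lat 28°.
Subsquare u=20, v=21: +20·0.0833333° lon, +21·0.0416667° lat → SW at lon -158.333°, lat 28.875°.
Cell spans 0.0833333° lon × 0.0416667° lat. NE corner is SW corner plus one full cell.
latitude 28.9167° N, longitude 158.2500° W.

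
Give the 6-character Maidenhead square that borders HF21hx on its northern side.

HF22ha

Latitude subsquare x = 23; +1 → 24, wraps to 0 = a, carry into square.
Latitude square 1; +1 → 2.
The longitude characters are unchanged.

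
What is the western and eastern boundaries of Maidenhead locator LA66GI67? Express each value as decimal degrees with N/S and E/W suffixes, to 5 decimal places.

52.55000° E, 52.55833° E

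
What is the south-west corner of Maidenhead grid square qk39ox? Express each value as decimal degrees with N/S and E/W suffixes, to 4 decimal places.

Field Q=16, K=10: +16·20° lon, +10·10° lat → SW at lon 140°, lat 10°.
Square 3, 9: +3·2° lon, +9·1° lat → SW at lon 146°, lat 19°.
Subsquare o=14, x=23: +14·0.0833333° lon, +23·0.0416667° lat → SW at lon 147.167°, lat 19.9583°.
latitude 19.9583° N, longitude 147.1667° E.

19.9583° N, 147.1667° E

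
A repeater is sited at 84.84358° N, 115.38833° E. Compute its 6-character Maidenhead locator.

Shift to the Maidenhead origin (180°W, 90°S): lon 295.3883, lat 174.8436.
Field (20°×10°, letters A–R): 295.3883/20 → 14 → O, 174.8436/10 → 17 → R; chars OR.
Square (2°×1°, digits 0–9): 15.3883/2 → 7, 4.8436/1 → 4; chars 74.
Subsquare (5′×2.5′, letters a–x): 1.3883/0.0833333 → 16 → q, 0.8436/0.0416667 → 20 → u; chars qu.

OR74qu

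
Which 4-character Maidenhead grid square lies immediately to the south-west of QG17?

QG06

Longitude square 1; −1 → 0.
Latitude square 7; −1 → 6.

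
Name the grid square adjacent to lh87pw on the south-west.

Longitude subsquare p = 15; −1 → 14 = o.
Latitude subsquare w = 22; −1 → 21 = v.

LH87ov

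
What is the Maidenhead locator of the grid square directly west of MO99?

Longitude square 9; −1 → 8.
The latitude characters are unchanged.

MO89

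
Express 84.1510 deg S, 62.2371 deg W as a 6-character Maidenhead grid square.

Offset from 180°W / 90°S: lon 117.7629°, lat 5.8490°.
Field (20°×10°, letters A–R): 117.7629/20 → 5 → F, 5.8490/10 → 0 → A; chars FA.
Square (2°×1°, digits 0–9): 17.7629/2 → 8, 5.8490/1 → 5; chars 85.
Subsquare (5′×2.5′, letters a–x): 1.7629/0.0833333 → 21 → v, 0.8490/0.0416667 → 20 → u; chars vu.

FA85vu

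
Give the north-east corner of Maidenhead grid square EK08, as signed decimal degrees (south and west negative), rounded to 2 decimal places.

19.00, -98.00

Field E=4, K=10: +4·20° lon, +10·10° lat → SW at lon -100°, lat 10°.
Square 0, 8: +0·2° lon, +8·1° lat → SW at lon -100°, lat 18°.
Cell spans 2° lon × 1° lat. NE corner is SW corner plus one full cell.
latitude 19.00, longitude -98.00.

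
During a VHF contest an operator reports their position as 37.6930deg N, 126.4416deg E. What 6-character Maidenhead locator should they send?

PM37fq

Add 180° to longitude and 90° to latitude: 306.4416, 127.6930.
Field (20°×10°, letters A–R): lon ⌊306.4416/20⌋ = 15 → P; lat ⌊127.6930/10⌋ = 12 → M.
Square (2°×1°, digits 0–9): lon ⌊6.4416/2⌋ = 3; lat ⌊7.6930/1⌋ = 7.
Subsquare (5′×2.5′, letters a–x): lon ⌊0.4416/0.0833333⌋ = 5 → f; lat ⌊0.6930/0.0416667⌋ = 16 → q.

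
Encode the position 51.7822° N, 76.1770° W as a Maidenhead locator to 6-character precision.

FO11vs

Shift to the Maidenhead origin (180°W, 90°S): lon 103.8230, lat 141.7822.
Field: 103.8230/20 → 5 → F, 141.7822/10 → 14 → O; chars FO.
Square: 3.8230/2 → 1, 1.7822/1 → 1; chars 11.
Subsquare: 1.8230/0.0833333 → 21 → v, 0.7822/0.0416667 → 18 → s; chars vs.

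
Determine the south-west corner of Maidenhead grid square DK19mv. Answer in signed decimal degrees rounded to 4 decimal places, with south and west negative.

19.8750, -117.0000

Field D=3, K=10: +3·20° lon, +10·10° lat → SW at lon -120°, lat 10°.
Square 1, 9: +1·2° lon, +9·1° lat → SW at lon -118°, lat 19°.
Subsquare m=12, v=21: +12·0.0833333° lon, +21·0.0416667° lat → SW at lon -117°, lat 19.875°.
latitude 19.8750, longitude -117.0000.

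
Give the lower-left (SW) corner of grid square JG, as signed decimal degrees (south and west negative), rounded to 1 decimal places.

-30.0, 0.0

Field J=9, G=6: +9·20° lon, +6·10° lat → SW at lon 0°, lat -30°.
latitude -30.0, longitude 0.0.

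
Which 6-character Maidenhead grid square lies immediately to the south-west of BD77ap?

BD67xo

Longitude subsquare a = 0; −1 → -1, wraps to 23 = x, carry into square.
Longitude square 7; −1 → 6.
Latitude subsquare p = 15; −1 → 14 = o.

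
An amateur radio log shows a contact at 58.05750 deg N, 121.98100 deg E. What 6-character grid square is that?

Offset from 180°W / 90°S: lon 301.9810°, lat 148.0575°.
Field: lon ⌊301.9810/20⌋ = 15 → P; lat ⌊148.0575/10⌋ = 14 → O.
Square: lon ⌊1.9810/2⌋ = 0; lat ⌊8.0575/1⌋ = 8.
Subsquare: lon ⌊1.9810/0.0833333⌋ = 23 → x; lat ⌊0.0575/0.0416667⌋ = 1 → b.

PO08xb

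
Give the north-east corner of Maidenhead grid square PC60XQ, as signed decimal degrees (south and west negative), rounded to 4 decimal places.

Field P=15, C=2: +15·20° lon, +2·10° lat → SW at lon 120°, lat -70°.
Square 6, 0: +6·2° lon, +0·1° lat → SW at lon 132°, lat -70°.
Subsquare x=23, q=16: +23·0.0833333° lon, +16·0.0416667° lat → SW at lon 133.917°, lat -69.3333°.
Cell spans 0.0833333° lon × 0.0416667° lat. NE corner is SW corner plus one full cell.
latitude -69.2917, longitude 134.0000.

-69.2917, 134.0000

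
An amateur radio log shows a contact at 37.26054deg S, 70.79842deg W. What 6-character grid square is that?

FF42or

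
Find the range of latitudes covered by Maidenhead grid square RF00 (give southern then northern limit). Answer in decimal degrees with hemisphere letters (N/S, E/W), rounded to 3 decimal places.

Field R=17, F=5: +17·20° lon, +5·10° lat → SW at lon 160°, lat -40°.
Square 0, 0: +0·2° lon, +0·1° lat → SW at lon 160°, lat -40°.
Cell spans 2° lon × 1° lat.
south 40.000° S, north 39.000° S.

40.000° S, 39.000° S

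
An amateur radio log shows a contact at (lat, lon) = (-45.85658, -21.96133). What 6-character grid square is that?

HE94ad

Add 180° to longitude and 90° to latitude: 158.0387, 44.1434.
Field: 158.0387/20 → 7 → H, 44.1434/10 → 4 → E; chars HE.
Square: 18.0387/2 → 9, 4.1434/1 → 4; chars 94.
Subsquare: 0.0387/0.0833333 → 0 → a, 0.1434/0.0416667 → 3 → d; chars ad.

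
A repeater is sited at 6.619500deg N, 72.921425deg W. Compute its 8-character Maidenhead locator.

FJ36mo98

Offset from 180°W / 90°S: lon 107.07858°, lat 96.61950°.
Field: lon ⌊107.07858/20⌋ = 5 → F; lat ⌊96.61950/10⌋ = 9 → J.
Square: lon ⌊7.07858/2⌋ = 3; lat ⌊6.61950/1⌋ = 6.
Subsquare: lon ⌊1.07858/0.0833333⌋ = 12 → m; lat ⌊0.61950/0.0416667⌋ = 14 → o.
Extended square: lon ⌊0.07858/0.00833333⌋ = 9; lat ⌊0.03617/0.00416667⌋ = 8.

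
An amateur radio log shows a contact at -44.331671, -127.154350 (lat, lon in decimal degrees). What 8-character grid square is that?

CE65kq10

Add 180° to longitude and 90° to latitude: 52.84565, 45.66833.
Field: lon ⌊52.84565/20⌋ = 2 → C; lat ⌊45.66833/10⌋ = 4 → E.
Square: lon ⌊12.84565/2⌋ = 6; lat ⌊5.66833/1⌋ = 5.
Subsquare: lon ⌊0.84565/0.0833333⌋ = 10 → k; lat ⌊0.66833/0.0416667⌋ = 16 → q.
Extended square: lon ⌊0.01232/0.00833333⌋ = 1; lat ⌊0.00166/0.00416667⌋ = 0.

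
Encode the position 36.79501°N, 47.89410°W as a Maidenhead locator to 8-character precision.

GM66bt20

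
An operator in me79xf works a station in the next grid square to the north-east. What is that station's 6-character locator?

ME89ag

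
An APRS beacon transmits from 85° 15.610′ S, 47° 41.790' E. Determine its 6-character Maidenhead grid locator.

LA34ur

Add 180° to longitude and 90° to latitude: 227.6965, 4.7398.
Field (20°×10°, letters A–R): 227.6965/20 → 11 → L, 4.7398/10 → 0 → A; chars LA.
Square (2°×1°, digits 0–9): 7.6965/2 → 3, 4.7398/1 → 4; chars 34.
Subsquare (5′×2.5′, letters a–x): 1.6965/0.0833333 → 20 → u, 0.7398/0.0416667 → 17 → r; chars ur.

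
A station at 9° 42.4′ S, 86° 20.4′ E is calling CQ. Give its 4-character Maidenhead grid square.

NI30

Shift to the Maidenhead origin (180°W, 90°S): lon 266.34, lat 80.29.
Field (20°×10°, letters A–R): 266.34/20 → 13 → N, 80.29/10 → 8 → I; chars NI.
Square (2°×1°, digits 0–9): 6.34/2 → 3, 0.29/1 → 0; chars 30.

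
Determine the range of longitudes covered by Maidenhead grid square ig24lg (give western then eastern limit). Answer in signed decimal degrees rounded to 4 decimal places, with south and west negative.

Field I=8, G=6: +8·20° lon, +6·10° lat → SW at lon -20°, lat -30°.
Square 2, 4: +2·2° lon, +4·1° lat → SW at lon -16°, lat -26°.
Subsquare l=11, g=6: +11·0.0833333° lon, +6·0.0416667° lat → SW at lon -15.0833°, lat -25.75°.
Cell spans 0.0833333° lon × 0.0416667° lat.
west -15.0833, east -15.0000.

-15.0833, -15.0000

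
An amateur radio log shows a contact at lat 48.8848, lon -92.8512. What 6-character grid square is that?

EN38nv

Shift to the Maidenhead origin (180°W, 90°S): lon 87.1488, lat 138.8848.
Field: lon ⌊87.1488/20⌋ = 4 → E; lat ⌊138.8848/10⌋ = 13 → N.
Square: lon ⌊7.1488/2⌋ = 3; lat ⌊8.8848/1⌋ = 8.
Subsquare: lon ⌊1.1488/0.0833333⌋ = 13 → n; lat ⌊0.8848/0.0416667⌋ = 21 → v.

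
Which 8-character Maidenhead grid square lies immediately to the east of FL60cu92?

Longitude extended square 9; +1 → 10, wraps to 0, carry into subsquare.
Longitude subsquare c = 2; +1 → 3 = d.
The latitude characters are unchanged.

FL60du02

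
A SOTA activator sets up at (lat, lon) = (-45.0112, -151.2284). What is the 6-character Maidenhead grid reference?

BE44jx

Add 180° to longitude and 90° to latitude: 28.7716, 44.9888.
Field: lon ⌊28.7716/20⌋ = 1 → B; lat ⌊44.9888/10⌋ = 4 → E.
Square: lon ⌊8.7716/2⌋ = 4; lat ⌊4.9888/1⌋ = 4.
Subsquare: lon ⌊0.7716/0.0833333⌋ = 9 → j; lat ⌊0.9888/0.0416667⌋ = 23 → x.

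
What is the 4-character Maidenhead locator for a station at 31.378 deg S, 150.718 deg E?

QF58

Shift to the Maidenhead origin (180°W, 90°S): lon 330.72, lat 58.62.
Field: lon ⌊330.72/20⌋ = 16 → Q; lat ⌊58.62/10⌋ = 5 → F.
Square: lon ⌊10.72/2⌋ = 5; lat ⌊8.62/1⌋ = 8.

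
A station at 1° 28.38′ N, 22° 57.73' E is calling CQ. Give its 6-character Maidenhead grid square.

Offset from 180°W / 90°S: lon 202.9622°, lat 91.4730°.
Field: 202.9622/20 → 10 → K, 91.4730/10 → 9 → J; chars KJ.
Square: 2.9622/2 → 1, 1.4730/1 → 1; chars 11.
Subsquare: 0.9622/0.0833333 → 11 → l, 0.4730/0.0416667 → 11 → l; chars ll.

KJ11ll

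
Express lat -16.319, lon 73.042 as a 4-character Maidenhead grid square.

Add 180° to longitude and 90° to latitude: 253.04, 73.68.
Field: lon ⌊253.04/20⌋ = 12 → M; lat ⌊73.68/10⌋ = 7 → H.
Square: lon ⌊13.04/2⌋ = 6; lat ⌊3.68/1⌋ = 3.

MH63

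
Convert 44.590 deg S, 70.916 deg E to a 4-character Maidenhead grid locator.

ME55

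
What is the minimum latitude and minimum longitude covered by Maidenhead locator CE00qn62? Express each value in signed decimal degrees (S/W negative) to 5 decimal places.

-49.45000, -138.61667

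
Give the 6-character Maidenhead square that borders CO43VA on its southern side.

Latitude subsquare a = 0; −1 → -1, wraps to 23 = x, carry into square.
Latitude square 3; −1 → 2.
The longitude characters are unchanged.

CO42vx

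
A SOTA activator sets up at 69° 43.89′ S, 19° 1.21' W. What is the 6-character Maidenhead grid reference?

Offset from 180°W / 90°S: lon 160.9798°, lat 20.2685°.
Field: lon ⌊160.9798/20⌋ = 8 → I; lat ⌊20.2685/10⌋ = 2 → C.
Square: lon ⌊0.9798/2⌋ = 0; lat ⌊0.2685/1⌋ = 0.
Subsquare: lon ⌊0.9798/0.0833333⌋ = 11 → l; lat ⌊0.2685/0.0416667⌋ = 6 → g.

IC00lg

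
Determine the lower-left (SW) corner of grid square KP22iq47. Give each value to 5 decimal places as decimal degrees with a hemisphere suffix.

62.69583° N, 24.70000° E

Field K=10, P=15: +10·20° lon, +15·10° lat → SW at lon 20°, lat 60°.
Square 2, 2: +2·2° lon, +2·1° lat → SW at lon 24°, lat 62°.
Subsquare i=8, q=16: +8·0.0833333° lon, +16·0.0416667° lat → SW at lon 24.6667°, lat 62.6667°.
Extended square 4, 7: +4·0.00833333° lon, +7·0.00416667° lat → SW at lon 24.7°, lat 62.6958°.
latitude 62.69583° N, longitude 24.70000° E.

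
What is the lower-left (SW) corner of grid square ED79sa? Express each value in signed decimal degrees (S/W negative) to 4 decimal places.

Field E=4, D=3: +4·20° lon, +3·10° lat → SW at lon -100°, lat -60°.
Square 7, 9: +7·2° lon, +9·1° lat → SW at lon -86°, lat -51°.
Subsquare s=18, a=0: +18·0.0833333° lon, +0·0.0416667° lat → SW at lon -84.5°, lat -51°.
latitude -51.0000, longitude -84.5000.

-51.0000, -84.5000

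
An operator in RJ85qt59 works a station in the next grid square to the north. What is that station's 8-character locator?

RJ85qu50

Latitude extended square 9; +1 → 10, wraps to 0, carry into subsquare.
Latitude subsquare t = 19; +1 → 20 = u.
The longitude characters are unchanged.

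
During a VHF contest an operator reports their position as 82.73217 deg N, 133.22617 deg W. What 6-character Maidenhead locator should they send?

CR32jr

Shift to the Maidenhead origin (180°W, 90°S): lon 46.7738, lat 172.7322.
Field (20°×10°, letters A–R): lon ⌊46.7738/20⌋ = 2 → C; lat ⌊172.7322/10⌋ = 17 → R.
Square (2°×1°, digits 0–9): lon ⌊6.7738/2⌋ = 3; lat ⌊2.7322/1⌋ = 2.
Subsquare (5′×2.5′, letters a–x): lon ⌊0.7738/0.0833333⌋ = 9 → j; lat ⌊0.7322/0.0416667⌋ = 17 → r.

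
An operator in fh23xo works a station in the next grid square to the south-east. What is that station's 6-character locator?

Longitude subsquare x = 23; +1 → 24, wraps to 0 = a, carry into square.
Longitude square 2; +1 → 3.
Latitude subsquare o = 14; −1 → 13 = n.

FH33an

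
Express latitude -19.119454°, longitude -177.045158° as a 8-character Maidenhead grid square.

Offset from 180°W / 90°S: lon 2.95484°, lat 70.88055°.
Field (20°×10°, letters A–R): 2.95484/20 → 0 → A, 70.88055/10 → 7 → H; chars AH.
Square (2°×1°, digits 0–9): 2.95484/2 → 1, 0.88055/1 → 0; chars 10.
Subsquare (5′×2.5′, letters a–x): 0.95484/0.0833333 → 11 → l, 0.88055/0.0416667 → 21 → v; chars lv.
Extended square (30″×15″, digits 0–9): 0.03818/0.00833333 → 4, 0.00555/0.00416667 → 1; chars 41.

AH10lv41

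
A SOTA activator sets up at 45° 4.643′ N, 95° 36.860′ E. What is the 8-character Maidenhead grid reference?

NN75tb38

Offset from 180°W / 90°S: lon 275.61433°, lat 135.07738°.
Field (20°×10°, letters A–R): lon ⌊275.61433/20⌋ = 13 → N; lat ⌊135.07738/10⌋ = 13 → N.
Square (2°×1°, digits 0–9): lon ⌊15.61433/2⌋ = 7; lat ⌊5.07738/1⌋ = 5.
Subsquare (5′×2.5′, letters a–x): lon ⌊1.61433/0.0833333⌋ = 19 → t; lat ⌊0.07738/0.0416667⌋ = 1 → b.
Extended square (30″×15″, digits 0–9): lon ⌊0.03100/0.00833333⌋ = 3; lat ⌊0.03572/0.00416667⌋ = 8.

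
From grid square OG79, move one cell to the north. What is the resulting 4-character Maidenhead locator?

OH70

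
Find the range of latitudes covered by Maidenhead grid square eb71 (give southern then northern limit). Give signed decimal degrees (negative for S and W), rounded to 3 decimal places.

Field E=4, B=1: +4·20° lon, +1·10° lat → SW at lon -100°, lat -80°.
Square 7, 1: +7·2° lon, +1·1° lat → SW at lon -86°, lat -79°.
Cell spans 2° lon × 1° lat.
south -79.000, north -78.000.

-79.000, -78.000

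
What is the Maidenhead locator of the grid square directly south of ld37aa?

Latitude subsquare a = 0; −1 → -1, wraps to 23 = x, carry into square.
Latitude square 7; −1 → 6.
The longitude characters are unchanged.

LD36ax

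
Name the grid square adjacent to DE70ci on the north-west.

Longitude subsquare c = 2; −1 → 1 = b.
Latitude subsquare i = 8; +1 → 9 = j.

DE70bj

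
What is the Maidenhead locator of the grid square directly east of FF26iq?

Longitude subsquare i = 8; +1 → 9 = j.
The latitude characters are unchanged.

FF26jq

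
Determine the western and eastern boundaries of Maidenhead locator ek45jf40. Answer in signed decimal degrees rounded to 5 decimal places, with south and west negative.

-91.21667, -91.20833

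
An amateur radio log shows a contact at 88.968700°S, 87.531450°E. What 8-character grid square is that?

Shift to the Maidenhead origin (180°W, 90°S): lon 267.53145, lat 1.03130.
Field: 267.53145/20 → 13 → N, 1.03130/10 → 0 → A; chars NA.
Square: 7.53145/2 → 3, 1.03130/1 → 1; chars 31.
Subsquare: 1.53145/0.0833333 → 18 → s, 0.03130/0.0416667 → 0 → a; chars sa.
Extended square: 0.03145/0.00833333 → 3, 0.03130/0.00416667 → 7; chars 37.

NA31sa37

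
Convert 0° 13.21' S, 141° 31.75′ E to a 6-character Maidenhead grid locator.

QI09ss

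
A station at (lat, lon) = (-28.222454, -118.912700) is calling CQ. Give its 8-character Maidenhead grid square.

Add 180° to longitude and 90° to latitude: 61.08730, 61.77755.
Field: 61.08730/20 → 3 → D, 61.77755/10 → 6 → G; chars DG.
Square: 1.08730/2 → 0, 1.77755/1 → 1; chars 01.
Subsquare: 1.08730/0.0833333 → 13 → n, 0.77755/0.0416667 → 18 → s; chars ns.
Extended square: 0.00397/0.00833333 → 0, 0.02755/0.00416667 → 6; chars 06.

DG01ns06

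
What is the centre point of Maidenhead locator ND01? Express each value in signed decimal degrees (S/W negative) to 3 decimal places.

-58.500, 81.000

Field N=13, D=3: +13·20° lon, +3·10° lat → SW at lon 80°, lat -60°.
Square 0, 1: +0·2° lon, +1·1° lat → SW at lon 80°, lat -59°.
Cell spans 2° lon × 1° lat. Centre is SW corner plus half of each.
latitude -58.500, longitude 81.000.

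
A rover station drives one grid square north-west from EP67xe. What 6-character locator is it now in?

Longitude subsquare x = 23; −1 → 22 = w.
Latitude subsquare e = 4; +1 → 5 = f.

EP67wf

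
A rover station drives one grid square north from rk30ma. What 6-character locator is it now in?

Latitude subsquare a = 0; +1 → 1 = b.
The longitude characters are unchanged.

RK30mb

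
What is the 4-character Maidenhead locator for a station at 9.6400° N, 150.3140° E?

QJ59

Offset from 180°W / 90°S: lon 330.31°, lat 99.64°.
Field: lon ⌊330.31/20⌋ = 16 → Q; lat ⌊99.64/10⌋ = 9 → J.
Square: lon ⌊10.31/2⌋ = 5; lat ⌊9.64/1⌋ = 9.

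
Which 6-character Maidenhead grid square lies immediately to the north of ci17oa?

CI17ob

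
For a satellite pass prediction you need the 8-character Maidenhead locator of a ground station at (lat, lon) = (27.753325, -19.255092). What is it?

IL07is90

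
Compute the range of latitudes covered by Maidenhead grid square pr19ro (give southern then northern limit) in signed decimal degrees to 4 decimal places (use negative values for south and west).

Field P=15, R=17: +15·20° lon, +17·10° lat → SW at lon 120°, lat 80°.
Square 1, 9: +1·2° lon, +9·1° lat → SW at lon 122°, lat 89°.
Subsquare r=17, o=14: +17·0.0833333° lon, +14·0.0416667° lat → SW at lon 123.417°, lat 89.5833°.
Cell spans 0.0833333° lon × 0.0416667° lat.
south 89.5833, north 89.6250.

89.5833, 89.6250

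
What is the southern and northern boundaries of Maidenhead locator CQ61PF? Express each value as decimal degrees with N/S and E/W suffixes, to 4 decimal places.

Field C=2, Q=16: +2·20° lon, +16·10° lat → SW at lon -140°, lat 70°.
Square 6, 1: +6·2° lon, +1·1° lat → SW at lon -128°, lat 71°.
Subsquare p=15, f=5: +15·0.0833333° lon, +5·0.0416667° lat → SW at lon -126.75°, lat 71.2083°.
Cell spans 0.0833333° lon × 0.0416667° lat.
south 71.2083° N, north 71.2500° N.

71.2083° N, 71.2500° N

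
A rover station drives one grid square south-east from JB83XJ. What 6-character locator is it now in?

Longitude subsquare x = 23; +1 → 24, wraps to 0 = a, carry into square.
Longitude square 8; +1 → 9.
Latitude subsquare j = 9; −1 → 8 = i.

JB93ai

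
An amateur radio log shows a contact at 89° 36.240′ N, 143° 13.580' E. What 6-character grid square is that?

QR19oo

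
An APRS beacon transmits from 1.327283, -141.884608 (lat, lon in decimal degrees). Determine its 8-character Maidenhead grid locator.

BJ91bh38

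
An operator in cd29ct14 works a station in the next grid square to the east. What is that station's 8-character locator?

Longitude extended square 1; +1 → 2.
The latitude characters are unchanged.

CD29ct24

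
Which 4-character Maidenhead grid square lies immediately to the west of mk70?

Longitude square 7; −1 → 6.
The latitude characters are unchanged.

MK60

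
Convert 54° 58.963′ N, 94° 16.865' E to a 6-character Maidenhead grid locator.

NO74dx

Offset from 180°W / 90°S: lon 274.2811°, lat 144.9827°.
Field: lon ⌊274.2811/20⌋ = 13 → N; lat ⌊144.9827/10⌋ = 14 → O.
Square: lon ⌊14.2811/2⌋ = 7; lat ⌊4.9827/1⌋ = 4.
Subsquare: lon ⌊0.2811/0.0833333⌋ = 3 → d; lat ⌊0.9827/0.0416667⌋ = 23 → x.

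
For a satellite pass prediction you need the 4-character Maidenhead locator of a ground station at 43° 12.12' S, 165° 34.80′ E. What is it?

RE26

Offset from 180°W / 90°S: lon 345.58°, lat 46.80°.
Field: lon ⌊345.58/20⌋ = 17 → R; lat ⌊46.80/10⌋ = 4 → E.
Square: lon ⌊5.58/2⌋ = 2; lat ⌊6.80/1⌋ = 6.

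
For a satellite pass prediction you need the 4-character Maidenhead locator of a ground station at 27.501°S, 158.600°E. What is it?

Offset from 180°W / 90°S: lon 338.60°, lat 62.50°.
Field (20°×10°, letters A–R): lon ⌊338.60/20⌋ = 16 → Q; lat ⌊62.50/10⌋ = 6 → G.
Square (2°×1°, digits 0–9): lon ⌊18.60/2⌋ = 9; lat ⌊2.50/1⌋ = 2.

QG92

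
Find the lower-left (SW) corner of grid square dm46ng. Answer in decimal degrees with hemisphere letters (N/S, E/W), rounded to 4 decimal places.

Field D=3, M=12: +3·20° lon, +12·10° lat → SW at lon -120°, lat 30°.
Square 4, 6: +4·2° lon, +6·1° lat → SW at lon -112°, lat 36°.
Subsquare n=13, g=6: +13·0.0833333° lon, +6·0.0416667° lat → SW at lon -110.917°, lat 36.25°.
latitude 36.2500° N, longitude 110.9167° W.

36.2500° N, 110.9167° W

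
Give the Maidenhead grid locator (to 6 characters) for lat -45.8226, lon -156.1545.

BE14we

Add 180° to longitude and 90° to latitude: 23.8455, 44.1774.
Field: 23.8455/20 → 1 → B, 44.1774/10 → 4 → E; chars BE.
Square: 3.8455/2 → 1, 4.1774/1 → 4; chars 14.
Subsquare: 1.8455/0.0833333 → 22 → w, 0.1774/0.0416667 → 4 → e; chars we.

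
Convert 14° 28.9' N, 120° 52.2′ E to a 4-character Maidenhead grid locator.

Add 180° to longitude and 90° to latitude: 300.87, 104.48.
Field: 300.87/20 → 15 → P, 104.48/10 → 10 → K; chars PK.
Square: 0.87/2 → 0, 4.48/1 → 4; chars 04.

PK04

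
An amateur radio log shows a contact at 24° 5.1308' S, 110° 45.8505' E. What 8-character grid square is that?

Add 180° to longitude and 90° to latitude: 290.76418, 65.91449.
Field: lon ⌊290.76418/20⌋ = 14 → O; lat ⌊65.91449/10⌋ = 6 → G.
Square: lon ⌊10.76418/2⌋ = 5; lat ⌊5.91449/1⌋ = 5.
Subsquare: lon ⌊0.76418/0.0833333⌋ = 9 → j; lat ⌊0.91449/0.0416667⌋ = 21 → v.
Extended square: lon ⌊0.01418/0.00833333⌋ = 1; lat ⌊0.03949/0.00416667⌋ = 9.

OG55jv19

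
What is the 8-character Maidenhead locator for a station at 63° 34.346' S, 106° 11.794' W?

Offset from 180°W / 90°S: lon 73.80343°, lat 26.42757°.
Field (20°×10°, letters A–R): lon ⌊73.80343/20⌋ = 3 → D; lat ⌊26.42757/10⌋ = 2 → C.
Square (2°×1°, digits 0–9): lon ⌊13.80343/2⌋ = 6; lat ⌊6.42757/1⌋ = 6.
Subsquare (5′×2.5′, letters a–x): lon ⌊1.80343/0.0833333⌋ = 21 → v; lat ⌊0.42757/0.0416667⌋ = 10 → k.
Extended square (30″×15″, digits 0–9): lon ⌊0.05343/0.00833333⌋ = 6; lat ⌊0.01090/0.00416667⌋ = 2.

DC66vk62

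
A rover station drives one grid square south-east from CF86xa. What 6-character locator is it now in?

Longitude subsquare x = 23; +1 → 24, wraps to 0 = a, carry into square.
Longitude square 8; +1 → 9.
Latitude subsquare a = 0; −1 → -1, wraps to 23 = x, carry into square.
Latitude square 6; −1 → 5.

CF95ax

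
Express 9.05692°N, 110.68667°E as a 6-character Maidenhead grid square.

OJ59ib

Add 180° to longitude and 90° to latitude: 290.6867, 99.0569.
Field: lon ⌊290.6867/20⌋ = 14 → O; lat ⌊99.0569/10⌋ = 9 → J.
Square: lon ⌊10.6867/2⌋ = 5; lat ⌊9.0569/1⌋ = 9.
Subsquare: lon ⌊0.6867/0.0833333⌋ = 8 → i; lat ⌊0.0569/0.0416667⌋ = 1 → b.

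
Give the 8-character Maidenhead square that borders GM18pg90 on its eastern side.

Longitude extended square 9; +1 → 10, wraps to 0, carry into subsquare.
Longitude subsquare p = 15; +1 → 16 = q.
The latitude characters are unchanged.

GM18qg00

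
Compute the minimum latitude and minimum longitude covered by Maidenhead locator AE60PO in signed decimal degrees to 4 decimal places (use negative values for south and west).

-49.4167, -166.7500

Field A=0, E=4: +0·20° lon, +4·10° lat → SW at lon -180°, lat -50°.
Square 6, 0: +6·2° lon, +0·1° lat → SW at lon -168°, lat -50°.
Subsquare p=15, o=14: +15·0.0833333° lon, +14·0.0416667° lat → SW at lon -166.75°, lat -49.4167°.
latitude -49.4167, longitude -166.7500.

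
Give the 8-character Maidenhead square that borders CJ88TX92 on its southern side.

Latitude extended square 2; −1 → 1.
The longitude characters are unchanged.

CJ88tx91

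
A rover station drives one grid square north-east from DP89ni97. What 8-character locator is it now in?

DP89oi08

Longitude extended square 9; +1 → 10, wraps to 0, carry into subsquare.
Longitude subsquare n = 13; +1 → 14 = o.
Latitude extended square 7; +1 → 8.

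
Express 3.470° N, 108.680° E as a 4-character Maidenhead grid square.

Offset from 180°W / 90°S: lon 288.68°, lat 93.47°.
Field (20°×10°, letters A–R): 288.68/20 → 14 → O, 93.47/10 → 9 → J; chars OJ.
Square (2°×1°, digits 0–9): 8.68/2 → 4, 3.47/1 → 3; chars 43.

OJ43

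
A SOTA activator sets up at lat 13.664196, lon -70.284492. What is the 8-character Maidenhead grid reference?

FK43up59

Add 180° to longitude and 90° to latitude: 109.71551, 103.66420.
Field: lon ⌊109.71551/20⌋ = 5 → F; lat ⌊103.66420/10⌋ = 10 → K.
Square: lon ⌊9.71551/2⌋ = 4; lat ⌊3.66420/1⌋ = 3.
Subsquare: lon ⌊1.71551/0.0833333⌋ = 20 → u; lat ⌊0.66420/0.0416667⌋ = 15 → p.
Extended square: lon ⌊0.04884/0.00833333⌋ = 5; lat ⌊0.03920/0.00416667⌋ = 9.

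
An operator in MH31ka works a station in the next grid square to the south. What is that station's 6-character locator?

Latitude subsquare a = 0; −1 → -1, wraps to 23 = x, carry into square.
Latitude square 1; −1 → 0.
The longitude characters are unchanged.

MH30kx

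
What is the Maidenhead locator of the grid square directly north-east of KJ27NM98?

KJ27om09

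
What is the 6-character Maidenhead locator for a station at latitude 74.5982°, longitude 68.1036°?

MQ44bo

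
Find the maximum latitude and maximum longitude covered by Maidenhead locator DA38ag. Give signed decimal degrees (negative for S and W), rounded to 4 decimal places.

-81.7083, -113.9167

Field D=3, A=0: +3·20° lon, +0·10° lat → SW at lon -120°, lat -90°.
Square 3, 8: +3·2° lon, +8·1° lat → SW at lon -114°, lat -82°.
Subsquare a=0, g=6: +0·0.0833333° lon, +6·0.0416667° lat → SW at lon -114°, lat -81.75°.
Cell spans 0.0833333° lon × 0.0416667° lat. NE corner is SW corner plus one full cell.
latitude -81.7083, longitude -113.9167.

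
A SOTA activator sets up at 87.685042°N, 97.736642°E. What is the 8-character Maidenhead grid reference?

Offset from 180°W / 90°S: lon 277.73664°, lat 177.68504°.
Field: lon ⌊277.73664/20⌋ = 13 → N; lat ⌊177.68504/10⌋ = 17 → R.
Square: lon ⌊17.73664/2⌋ = 8; lat ⌊7.68504/1⌋ = 7.
Subsquare: lon ⌊1.73664/0.0833333⌋ = 20 → u; lat ⌊0.68504/0.0416667⌋ = 16 → q.
Extended square: lon ⌊0.06998/0.00833333⌋ = 8; lat ⌊0.01838/0.00416667⌋ = 4.

NR87uq84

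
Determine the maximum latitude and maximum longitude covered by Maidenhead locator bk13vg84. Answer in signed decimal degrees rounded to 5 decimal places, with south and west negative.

13.27083, -156.17500

Field B=1, K=10: +1·20° lon, +10·10° lat → SW at lon -160°, lat 10°.
Square 1, 3: +1·2° lon, +3·1° lat → SW at lon -158°, lat 13°.
Subsquare v=21, g=6: +21·0.0833333° lon, +6·0.0416667° lat → SW at lon -156.25°, lat 13.25°.
Extended square 8, 4: +8·0.00833333° lon, +4·0.00416667° lat → SW at lon -156.183°, lat 13.2667°.
Cell spans 0.00833333° lon × 0.00416667° lat. NE corner is SW corner plus one full cell.
latitude 13.27083, longitude -156.17500.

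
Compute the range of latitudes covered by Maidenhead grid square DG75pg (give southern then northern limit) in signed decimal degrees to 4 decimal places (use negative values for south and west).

-24.7500, -24.7083

Field D=3, G=6: +3·20° lon, +6·10° lat → SW at lon -120°, lat -30°.
Square 7, 5: +7·2° lon, +5·1° lat → SW at lon -106°, lat -25°.
Subsquare p=15, g=6: +15·0.0833333° lon, +6·0.0416667° lat → SW at lon -104.75°, lat -24.75°.
Cell spans 0.0833333° lon × 0.0416667° lat.
south -24.7500, north -24.7083.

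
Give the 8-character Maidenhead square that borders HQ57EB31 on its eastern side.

Longitude extended square 3; +1 → 4.
The latitude characters are unchanged.

HQ57eb41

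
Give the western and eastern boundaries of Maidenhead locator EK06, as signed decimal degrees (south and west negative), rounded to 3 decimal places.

Field E=4, K=10: +4·20° lon, +10·10° lat → SW at lon -100°, lat 10°.
Square 0, 6: +0·2° lon, +6·1° lat → SW at lon -100°, lat 16°.
Cell spans 2° lon × 1° lat.
west -100.000, east -98.000.

-100.000, -98.000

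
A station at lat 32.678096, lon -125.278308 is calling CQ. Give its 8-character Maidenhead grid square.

CM72iq62

Shift to the Maidenhead origin (180°W, 90°S): lon 54.72169, lat 122.67810.
Field (20°×10°, letters A–R): 54.72169/20 → 2 → C, 122.67810/10 → 12 → M; chars CM.
Square (2°×1°, digits 0–9): 14.72169/2 → 7, 2.67810/1 → 2; chars 72.
Subsquare (5′×2.5′, letters a–x): 0.72169/0.0833333 → 8 → i, 0.67810/0.0416667 → 16 → q; chars iq.
Extended square (30″×15″, digits 0–9): 0.05503/0.00833333 → 6, 0.01143/0.00416667 → 2; chars 62.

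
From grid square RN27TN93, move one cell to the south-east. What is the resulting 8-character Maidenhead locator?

RN27un02

Longitude extended square 9; +1 → 10, wraps to 0, carry into subsquare.
Longitude subsquare t = 19; +1 → 20 = u.
Latitude extended square 3; −1 → 2.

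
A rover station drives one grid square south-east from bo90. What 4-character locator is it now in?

CN09

Longitude square 9; +1 → 10, wraps to 0, carry into field.
Longitude field B = 1; +1 → 2 = C.
Latitude square 0; −1 → -1, wraps to 9, carry into field.
Latitude field O = 14; −1 → 13 = N.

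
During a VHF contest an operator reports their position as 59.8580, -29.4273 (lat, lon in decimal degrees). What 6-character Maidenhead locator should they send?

Shift to the Maidenhead origin (180°W, 90°S): lon 150.5727, lat 149.8580.
Field (20°×10°, letters A–R): 150.5727/20 → 7 → H, 149.8580/10 → 14 → O; chars HO.
Square (2°×1°, digits 0–9): 10.5727/2 → 5, 9.8580/1 → 9; chars 59.
Subsquare (5′×2.5′, letters a–x): 0.5727/0.0833333 → 6 → g, 0.8580/0.0416667 → 20 → u; chars gu.

HO59gu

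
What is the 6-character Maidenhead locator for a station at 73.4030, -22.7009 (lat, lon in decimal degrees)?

HQ83pj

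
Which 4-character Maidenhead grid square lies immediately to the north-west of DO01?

Longitude square 0; −1 → -1, wraps to 9, carry into field.
Longitude field D = 3; −1 → 2 = C.
Latitude square 1; +1 → 2.

CO92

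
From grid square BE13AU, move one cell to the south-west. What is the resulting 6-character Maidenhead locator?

Longitude subsquare a = 0; −1 → -1, wraps to 23 = x, carry into square.
Longitude square 1; −1 → 0.
Latitude subsquare u = 20; −1 → 19 = t.

BE03xt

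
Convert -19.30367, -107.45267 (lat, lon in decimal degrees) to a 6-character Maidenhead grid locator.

DH60gq

Add 180° to longitude and 90° to latitude: 72.5473, 70.6963.
Field: lon ⌊72.5473/20⌋ = 3 → D; lat ⌊70.6963/10⌋ = 7 → H.
Square: lon ⌊12.5473/2⌋ = 6; lat ⌊0.6963/1⌋ = 0.
Subsquare: lon ⌊0.5473/0.0833333⌋ = 6 → g; lat ⌊0.6963/0.0416667⌋ = 16 → q.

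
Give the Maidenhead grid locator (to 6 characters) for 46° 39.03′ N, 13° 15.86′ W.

IN36ip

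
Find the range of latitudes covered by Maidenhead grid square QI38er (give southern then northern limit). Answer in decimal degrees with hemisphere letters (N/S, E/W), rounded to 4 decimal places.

Field Q=16, I=8: +16·20° lon, +8·10° lat → SW at lon 140°, lat -10°.
Square 3, 8: +3·2° lon, +8·1° lat → SW at lon 146°, lat -2°.
Subsquare e=4, r=17: +4·0.0833333° lon, +17·0.0416667° lat → SW at lon 146.333°, lat -1.29167°.
Cell spans 0.0833333° lon × 0.0416667° lat.
south 1.2917° S, north 1.2500° S.

1.2917° S, 1.2500° S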